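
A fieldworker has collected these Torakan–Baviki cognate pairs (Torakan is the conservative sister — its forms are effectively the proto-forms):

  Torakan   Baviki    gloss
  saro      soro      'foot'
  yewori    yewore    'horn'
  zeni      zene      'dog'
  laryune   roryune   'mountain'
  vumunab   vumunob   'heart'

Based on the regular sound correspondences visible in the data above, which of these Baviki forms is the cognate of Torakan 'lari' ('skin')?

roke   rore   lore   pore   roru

rore

laryune ~ roryune — Torakan l corresponds to Baviki r word-initially before a back vowel.
saro ~ soro, laryune ~ roryune — Torakan a corresponds to Baviki o after a consonant, before r.
yewori ~ yewore, zeni ~ zene — Torakan i corresponds to Baviki e word-finally.
Applying these to Torakan 'lari':
  lari → rari   (l→r word-initially before a back vowel)
  rari → rori   (a→o after a consonant, before r)
  rori → rore   (i→e word-finally)
So the Baviki cognate is 'rore'.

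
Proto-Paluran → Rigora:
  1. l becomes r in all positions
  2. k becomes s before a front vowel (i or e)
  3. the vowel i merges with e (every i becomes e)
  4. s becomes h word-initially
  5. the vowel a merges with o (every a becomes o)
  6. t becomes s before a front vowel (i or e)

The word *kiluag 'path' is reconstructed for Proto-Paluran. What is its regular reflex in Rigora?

Rigora: *kiluag > kiruag > siruag > seruag > heruag > heruog  (by unconditioned shift, palatalisation, vowel merger, debuccalisation, vowel merger)

heruog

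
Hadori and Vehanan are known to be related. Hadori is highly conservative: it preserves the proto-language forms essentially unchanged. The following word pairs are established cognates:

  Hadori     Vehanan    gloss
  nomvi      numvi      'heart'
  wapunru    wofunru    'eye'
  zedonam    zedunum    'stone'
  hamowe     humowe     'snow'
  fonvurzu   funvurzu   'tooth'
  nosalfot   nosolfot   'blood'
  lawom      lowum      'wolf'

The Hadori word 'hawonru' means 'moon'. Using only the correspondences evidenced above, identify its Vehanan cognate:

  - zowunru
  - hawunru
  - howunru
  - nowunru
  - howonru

howunru

nosalfot ~ nosolfot, lawom ~ lowum — Hadori a corresponds to Vehanan o after a consonant, before a consonant other than r, m, n, p, b, f, v.
zedonam ~ zedunum, fonvurzu ~ funvurzu — Hadori o corresponds to Vehanan u after a consonant, before a nasal.
Applying these to Hadori 'hawonru':
  hawonru → howonru   (a→o after a consonant, before a consonant other than r, m, n, p, b, f, v)
  howonru → howunru   (o→u after a consonant, before a nasal)
So the Vehanan cognate is 'howunru'.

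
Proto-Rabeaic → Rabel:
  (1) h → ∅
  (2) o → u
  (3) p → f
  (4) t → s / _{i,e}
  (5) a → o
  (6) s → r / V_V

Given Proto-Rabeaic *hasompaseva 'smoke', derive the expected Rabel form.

orumforevo

Rabel: *hasompaseva
  hasompaseva → asompaseva   [h-loss]
  asompaseva → asumpaseva   [vowel merger]
  asumpaseva → asumfaseva   [unconditioned shift]
  asumfaseva (rule 4 does not apply)
  asumfaseva → osumfosevo   [vowel merger]
  osumfosevo → orumforevo   [rhotacism]
  giving Rabel orumforevo.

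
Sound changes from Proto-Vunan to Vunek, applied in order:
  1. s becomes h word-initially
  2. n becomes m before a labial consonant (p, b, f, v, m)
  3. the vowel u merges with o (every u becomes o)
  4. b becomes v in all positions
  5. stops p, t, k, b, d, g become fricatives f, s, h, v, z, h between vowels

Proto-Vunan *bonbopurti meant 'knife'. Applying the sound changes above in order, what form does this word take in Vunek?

vomvoforti

Vunek: start from *bonbopurti.
  rule 1: no change — bonbopurti
  rule 2 (nasal place assimilation): bonbopurti → bombopurti
  rule 3 (vowel merger): bombopurti → bomboporti
  rule 4 (unconditioned shift): bomboporti → vomvoporti
  rule 5 (intervocalic lenition): vomvoporti → vomvoforti
  ⇒ Vunek vomvoforti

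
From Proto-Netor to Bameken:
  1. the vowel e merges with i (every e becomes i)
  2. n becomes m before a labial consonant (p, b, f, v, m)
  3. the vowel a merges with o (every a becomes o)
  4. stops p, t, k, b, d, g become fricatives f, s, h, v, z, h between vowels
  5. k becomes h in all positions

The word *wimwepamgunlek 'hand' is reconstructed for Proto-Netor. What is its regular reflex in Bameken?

wimwifomgunlih

Bameken: *wimwepamgunlek > wimwipamgunlik > wimwipomgunlik > wimwifomgunlik > wimwifomgunlih  (by vowel merger, vowel merger, intervocalic lenition, unconditioned shift)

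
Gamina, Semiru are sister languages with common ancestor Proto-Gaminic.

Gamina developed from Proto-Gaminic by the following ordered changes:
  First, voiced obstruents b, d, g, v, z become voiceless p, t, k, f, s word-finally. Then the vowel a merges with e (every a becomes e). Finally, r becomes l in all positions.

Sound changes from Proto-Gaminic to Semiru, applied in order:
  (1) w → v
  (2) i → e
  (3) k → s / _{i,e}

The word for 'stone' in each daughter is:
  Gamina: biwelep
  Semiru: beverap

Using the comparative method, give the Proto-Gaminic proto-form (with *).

Position 3: Gamina has w, Semiru has v. Gamina preserves w here (none of its changes turn any other segment into w), so the proto-segment is *w.
Position 5: Gamina has l, Semiru has r. Semiru preserves r here (none of its changes turn any other segment into r), so the proto-segment is *r.
Position 2: Gamina has i, Semiru has e. Gamina preserves i here (none of its changes turn any other segment into i), so the proto-segment is *i.
Continuing position by position gives *biwerap; check it forward:
Gamina: *biwerap
  biwerap (rule 1 does not apply)
  biwerap → biwerep   [vowel merger]
  biwerep → biwelep   [unconditioned shift]
  giving Gamina biwelep.
Semiru: *biwerap > biverap > beverap  (by unconditioned shift, vowel merger)
Only *biwerap yields all of Gamina biwelep, Semiru beverap.

*biwerap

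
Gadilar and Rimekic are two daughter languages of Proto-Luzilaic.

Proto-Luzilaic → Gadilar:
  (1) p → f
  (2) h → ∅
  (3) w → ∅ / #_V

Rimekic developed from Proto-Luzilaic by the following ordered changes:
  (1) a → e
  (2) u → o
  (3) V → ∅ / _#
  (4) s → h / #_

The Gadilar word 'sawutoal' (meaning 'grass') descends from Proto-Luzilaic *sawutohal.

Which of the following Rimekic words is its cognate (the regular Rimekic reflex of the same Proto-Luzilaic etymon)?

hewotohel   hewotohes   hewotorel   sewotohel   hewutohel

hewotohel

Rimekic: start from *sawutohal.
  rule 1 (vowel merger): sawutohal → sewutohel
  rule 2 (vowel merger): sewutohel → sewotohel
  rule 3: no change — sewotohel
  rule 4 (debuccalisation): sewotohel → hewotohel
  ⇒ Rimekic hewotohel
Among the options, 'hewotohel' alone shows every Rimekic change applied in order.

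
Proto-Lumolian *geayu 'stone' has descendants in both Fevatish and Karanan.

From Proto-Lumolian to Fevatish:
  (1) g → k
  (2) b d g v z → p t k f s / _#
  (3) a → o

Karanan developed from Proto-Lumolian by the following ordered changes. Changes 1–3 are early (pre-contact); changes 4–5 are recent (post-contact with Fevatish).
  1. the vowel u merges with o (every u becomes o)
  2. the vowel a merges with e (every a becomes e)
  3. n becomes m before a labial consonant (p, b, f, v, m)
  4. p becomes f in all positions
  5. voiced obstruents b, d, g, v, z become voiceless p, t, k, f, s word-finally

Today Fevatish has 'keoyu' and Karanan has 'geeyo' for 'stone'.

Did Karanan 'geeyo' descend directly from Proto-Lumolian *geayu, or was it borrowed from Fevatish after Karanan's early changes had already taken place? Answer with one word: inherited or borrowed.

inherited

If inherited, *geayu would pass through all of Karanan's changes:
Karanan: *geayu
  geayu → geayo   [vowel merger]
  geayo → geeyo   [vowel merger]
  geeyo (rule 3 does not apply)
  geeyo (rule 4 does not apply)
  geeyo (rule 5 does not apply)
  giving Karanan geeyo.
If borrowed from Fevatish 'keoyu' after the early changes, it would undergo only the recent ones:
  rule 4 (unconditioned shift): no change (keoyu)
  rule 5 (final devoicing): no change (keoyu)
  ⇒ as a loan: keoyu
Karanan 'geeyo' matches the inherited outcome exactly, so it is an inherited cognate, not a loan.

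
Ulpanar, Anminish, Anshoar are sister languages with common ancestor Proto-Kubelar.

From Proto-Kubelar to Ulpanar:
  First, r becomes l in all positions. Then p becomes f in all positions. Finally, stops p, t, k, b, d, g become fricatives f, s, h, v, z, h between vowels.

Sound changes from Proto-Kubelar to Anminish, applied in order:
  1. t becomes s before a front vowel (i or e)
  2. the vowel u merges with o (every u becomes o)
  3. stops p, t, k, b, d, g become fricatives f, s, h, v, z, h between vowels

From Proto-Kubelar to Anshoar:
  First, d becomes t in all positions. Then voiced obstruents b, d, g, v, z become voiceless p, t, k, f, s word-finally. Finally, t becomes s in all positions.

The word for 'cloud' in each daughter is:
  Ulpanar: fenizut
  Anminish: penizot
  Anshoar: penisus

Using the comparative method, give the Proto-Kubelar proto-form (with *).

Position 7: Ulpanar has t, Anminish has t, Anshoar has s. Ulpanar preserves t here (none of its changes turn any other segment into t), so the proto-segment is *t.
Position 5: Ulpanar has z, Anminish has z, Anshoar has s. Taking the neighbouring segments as reconstructed: Ulpanar z could go back to *d or *z; Anminish z could go back to *d or *z; Anshoar s could go back to *t or *d or *s — the one source consistent with every daughter is *d.
Position 1: Ulpanar has f, Anminish has p, Anshoar has p. Anminish preserves p here (none of its changes turn any other segment into p), so the proto-segment is *p.
Continuing position by position gives *penidut; check it forward:
Ulpanar: *penidut
  penidut (rule 1 does not apply)
  penidut → fenidut   [unconditioned shift]
  fenidut → fenizut   [intervocalic lenition]
  giving Ulpanar fenizut.
Anminish: *penidut > penidot > penizot  (by vowel merger, intervocalic lenition)
Anshoar: *penidut > penitut > penisus  (by unconditioned shift, unconditioned shift)
Only *penidut yields all of Ulpanar fenizut, Anminish penizot, Anshoar penisus.

*penidut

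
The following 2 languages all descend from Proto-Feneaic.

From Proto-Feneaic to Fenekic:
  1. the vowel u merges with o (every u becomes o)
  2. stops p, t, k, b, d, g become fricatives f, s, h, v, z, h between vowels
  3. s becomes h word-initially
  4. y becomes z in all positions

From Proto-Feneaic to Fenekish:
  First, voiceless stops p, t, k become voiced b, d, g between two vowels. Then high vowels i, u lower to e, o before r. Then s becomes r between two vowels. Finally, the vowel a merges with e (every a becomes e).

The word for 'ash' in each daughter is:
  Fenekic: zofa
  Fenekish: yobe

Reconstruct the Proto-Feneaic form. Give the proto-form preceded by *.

Position 3: Fenekic has f, Fenekish has b. Taking the neighbouring segments as reconstructed: Fenekic f could go back to *p or *f; Fenekish b could go back to *p or *b — the one source consistent with every daughter is *p.
Position 1: Fenekic has z, Fenekish has y. Fenekish preserves y here (none of its changes turn any other segment into y), so the proto-segment is *y.
Position 4: Fenekic has a, Fenekish has e. Fenekic preserves a here (none of its changes turn any other segment into a), so the proto-segment is *a.
Verify the candidate proto-form against each daughter:
Fenekic: *yopa > yofa > zofa  (by intervocalic lenition, unconditioned shift)
Fenekish: *yopa
  yopa → yoba   [intervocalic voicing]
  yoba (rule 2 does not apply)
  yoba (rule 3 does not apply)
  yoba → yobe   [vowel merger]
  giving Fenekish yobe.
No other proto-form is consistent with every reflex, so the reconstruction is *yopa.

*yopa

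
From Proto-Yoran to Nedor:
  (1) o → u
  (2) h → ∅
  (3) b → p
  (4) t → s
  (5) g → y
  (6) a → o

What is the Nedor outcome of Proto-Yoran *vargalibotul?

Nedor: *vargalibotul > vargalibutul > vargaliputul > vargalipusul > varyalipusul > voryolipusul  (by vowel merger, unconditioned shift, unconditioned shift, unconditioned shift, vowel merger)

voryolipusul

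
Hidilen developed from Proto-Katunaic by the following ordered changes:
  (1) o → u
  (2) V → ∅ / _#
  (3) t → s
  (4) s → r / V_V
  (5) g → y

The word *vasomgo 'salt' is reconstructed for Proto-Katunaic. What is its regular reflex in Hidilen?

varumy

Hidilen: *vasomgo
  vasomgo → vasumgu   [vowel merger]
  vasumgu → vasumg   [apocope]
  vasumg (rule 3 does not apply)
  vasumg → varumg   [rhotacism]
  varumg → varumy   [unconditioned shift]
  giving Hidilen varumy.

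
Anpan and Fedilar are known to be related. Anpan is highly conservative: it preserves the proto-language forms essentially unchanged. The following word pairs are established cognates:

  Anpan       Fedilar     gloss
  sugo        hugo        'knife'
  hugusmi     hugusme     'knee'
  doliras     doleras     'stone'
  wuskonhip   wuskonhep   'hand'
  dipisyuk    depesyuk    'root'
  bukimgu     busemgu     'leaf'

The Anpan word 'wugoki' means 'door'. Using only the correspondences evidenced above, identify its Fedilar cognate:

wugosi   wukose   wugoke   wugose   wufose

bukimgu ~ busemgu — Anpan k corresponds to Fedilar s between vowels (before a front vowel).
hugusmi ~ hugusme — Anpan i corresponds to Fedilar e word-finally.
Applying these to Anpan 'wugoki':
  wugoki → wugosi   (k→s between vowels (before a front vowel))
  wugosi → wugose   (i→e word-finally)
So the Fedilar cognate is 'wugose'.

wugose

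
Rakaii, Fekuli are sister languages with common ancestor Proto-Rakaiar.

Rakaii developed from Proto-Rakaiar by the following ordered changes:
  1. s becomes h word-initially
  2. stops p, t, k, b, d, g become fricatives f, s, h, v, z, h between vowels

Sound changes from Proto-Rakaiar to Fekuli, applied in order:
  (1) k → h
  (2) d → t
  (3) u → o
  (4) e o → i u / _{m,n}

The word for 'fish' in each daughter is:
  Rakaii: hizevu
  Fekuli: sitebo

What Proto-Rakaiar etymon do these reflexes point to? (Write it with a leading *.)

*sidebu

Position 5: Rakaii has v, Fekuli has b. Fekuli preserves b here (none of its changes turn any other segment into b), so the proto-segment is *b.
Position 1: Rakaii has h, Fekuli has s. Fekuli preserves s here (none of its changes turn any other segment into s), so the proto-segment is *s.
This points to *sidebu. Verify forward in each daughter:
Rakaii: start from *sidebu.
  rule 1 (debuccalisation): sidebu → hidebu
  rule 2 (intervocalic lenition): hidebu → hizevu
  ⇒ Rakaii hizevu
Fekuli: start from *sidebu.
  rule 1: no change — sidebu
  rule 2 (unconditioned shift): sidebu → sitebu
  rule 3 (vowel merger): sitebu → sitebo
  rule 4: no change — sitebo
  ⇒ Fekuli sitebo
*sidebu is the unique common source.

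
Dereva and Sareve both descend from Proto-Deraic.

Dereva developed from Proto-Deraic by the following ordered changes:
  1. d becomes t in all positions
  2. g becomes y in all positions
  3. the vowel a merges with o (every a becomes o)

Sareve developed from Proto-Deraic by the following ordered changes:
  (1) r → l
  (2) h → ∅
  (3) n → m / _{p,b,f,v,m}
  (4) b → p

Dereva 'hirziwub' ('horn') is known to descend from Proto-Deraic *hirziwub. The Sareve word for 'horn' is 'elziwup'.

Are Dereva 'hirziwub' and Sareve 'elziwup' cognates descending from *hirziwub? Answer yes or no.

no

Derive the expected Sareve reflex of *hirziwub:
Sareve: *hirziwub
  hirziwub → hilziwub   [unconditioned shift]
  hilziwub → ilziwub   [h-loss]
  ilziwub (rule 3 does not apply)
  ilziwub → ilziwup   [unconditioned shift]
  giving Sareve ilziwup.
The regular Sareve reflex would be 'ilziwup', but the attested form is 'elziwup'. The correspondence is irregular, so they are not cognates (the Sareve form has a different source).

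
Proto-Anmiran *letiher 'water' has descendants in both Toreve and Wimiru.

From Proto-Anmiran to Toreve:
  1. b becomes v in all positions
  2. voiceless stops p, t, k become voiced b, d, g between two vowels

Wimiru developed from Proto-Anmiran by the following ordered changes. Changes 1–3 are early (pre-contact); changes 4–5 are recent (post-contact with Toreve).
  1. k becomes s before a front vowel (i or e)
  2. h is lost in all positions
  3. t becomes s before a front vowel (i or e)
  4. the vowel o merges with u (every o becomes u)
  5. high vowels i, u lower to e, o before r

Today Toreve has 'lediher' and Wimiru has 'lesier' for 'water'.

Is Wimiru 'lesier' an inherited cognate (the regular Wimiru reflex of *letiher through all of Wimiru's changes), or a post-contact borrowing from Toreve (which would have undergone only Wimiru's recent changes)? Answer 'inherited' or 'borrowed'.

If inherited, *letiher would pass through all of Wimiru's changes:
Wimiru: *letiher > letier > lesier  (by h-loss, palatalisation)
If borrowed from Toreve 'lediher' after the early changes, it would undergo only the recent ones:
  rule 4 (vowel merger): no change (lediher)
  rule 5 (pre-rhotic lowering): no change (lediher)
  ⇒ as a loan: lediher
Wimiru 'lesier' matches the inherited outcome exactly, so it is an inherited cognate, not a loan.

inherited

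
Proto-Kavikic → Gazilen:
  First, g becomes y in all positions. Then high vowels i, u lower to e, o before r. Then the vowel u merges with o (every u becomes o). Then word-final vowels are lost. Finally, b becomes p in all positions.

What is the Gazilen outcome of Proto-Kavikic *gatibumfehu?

yatipomfeh

Gazilen: *gatibumfehu > yatibumfehu > yatibomfeho > yatibomfeh > yatipomfeh  (by unconditioned shift, vowel merger, apocope, unconditioned shift)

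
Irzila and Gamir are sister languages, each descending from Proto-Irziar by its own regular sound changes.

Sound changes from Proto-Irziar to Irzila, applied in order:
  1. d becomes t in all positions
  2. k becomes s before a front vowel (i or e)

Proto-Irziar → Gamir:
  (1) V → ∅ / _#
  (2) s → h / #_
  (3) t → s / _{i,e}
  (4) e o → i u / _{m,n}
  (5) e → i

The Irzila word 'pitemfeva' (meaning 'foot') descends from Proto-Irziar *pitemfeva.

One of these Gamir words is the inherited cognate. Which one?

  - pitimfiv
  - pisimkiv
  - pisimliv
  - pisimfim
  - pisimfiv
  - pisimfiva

Gamir: *pitemfeva
  pitemfeva → pitemfev   [apocope]
  pitemfev (rule 2 does not apply)
  pitemfev → pisemfev   [palatalisation]
  pisemfev → pisimfev   [pre-nasal raising]
  pisimfev → pisimfiv   [vowel merger]
  giving Gamir pisimfiv.

pisimfiv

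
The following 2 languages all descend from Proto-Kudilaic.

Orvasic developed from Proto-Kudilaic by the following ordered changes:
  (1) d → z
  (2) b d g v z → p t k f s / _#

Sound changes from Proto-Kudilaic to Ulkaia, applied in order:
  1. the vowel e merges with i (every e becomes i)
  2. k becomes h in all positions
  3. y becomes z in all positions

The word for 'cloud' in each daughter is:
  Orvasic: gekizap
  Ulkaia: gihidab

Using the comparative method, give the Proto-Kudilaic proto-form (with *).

Position 5: Orvasic has z, Ulkaia has d. Ulkaia preserves d here (none of its changes turn any other segment into d), so the proto-segment is *d.
Position 3: Orvasic has k, Ulkaia has h. Taking the neighbouring segments as reconstructed: Orvasic k can only go back to *k; Ulkaia h could go back to *k or *h — the one source consistent with every daughter is *k.
Continuing position by position gives *gekidab; check it forward:
Orvasic: *gekidab > gekizab > gekizap  (by unconditioned shift, final devoicing)
Ulkaia: start from *gekidab.
  rule 1 (vowel merger): gekidab → gikidab
  rule 2 (unconditioned shift): gikidab → gihidab
  rule 3: no change — gihidab
  ⇒ Ulkaia gihidab
*gekidab is the unique common source.

*gekidab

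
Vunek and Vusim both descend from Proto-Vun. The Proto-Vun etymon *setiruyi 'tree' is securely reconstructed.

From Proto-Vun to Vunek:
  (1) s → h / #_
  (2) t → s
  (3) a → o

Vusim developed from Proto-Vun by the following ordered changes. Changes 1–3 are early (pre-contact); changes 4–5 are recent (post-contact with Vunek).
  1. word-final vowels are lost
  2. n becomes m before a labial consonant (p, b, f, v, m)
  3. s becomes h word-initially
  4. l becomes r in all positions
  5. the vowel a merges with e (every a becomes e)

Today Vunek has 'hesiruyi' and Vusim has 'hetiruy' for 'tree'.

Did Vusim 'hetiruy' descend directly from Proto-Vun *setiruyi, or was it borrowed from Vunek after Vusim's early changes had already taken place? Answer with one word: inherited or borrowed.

inherited

If inherited, *setiruyi would pass through all of Vusim's changes:
Vusim: start from *setiruyi.
  rule 1 (apocope): setiruyi → setiruy
  rule 2: no change — setiruy
  rule 3 (debuccalisation): setiruy → hetiruy
  rule 4: no change — hetiruy
  rule 5: no change — hetiruy
  ⇒ Vusim hetiruy
If borrowed from Vunek 'hesiruyi' after the early changes, it would undergo only the recent ones:
  rule 4 (unconditioned shift): no change (hesiruyi)
  rule 5 (vowel merger): no change (hesiruyi)
  ⇒ as a loan: hesiruyi
Vusim 'hetiruy' matches the inherited outcome exactly, so it is an inherited cognate, not a loan.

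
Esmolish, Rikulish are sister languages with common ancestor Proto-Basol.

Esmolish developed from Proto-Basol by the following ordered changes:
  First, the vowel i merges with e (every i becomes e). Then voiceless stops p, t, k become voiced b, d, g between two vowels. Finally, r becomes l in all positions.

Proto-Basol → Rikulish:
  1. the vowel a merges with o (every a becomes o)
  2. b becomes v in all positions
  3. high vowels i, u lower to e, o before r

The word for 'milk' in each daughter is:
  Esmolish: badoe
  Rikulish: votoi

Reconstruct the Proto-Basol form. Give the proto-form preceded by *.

Position 5: Esmolish has e, Rikulish has i. Rikulish preserves i here (none of its changes turn any other segment into i), so the proto-segment is *i.
Position 3: Esmolish has d, Rikulish has t. Rikulish preserves t here (none of its changes turn any other segment into t), so the proto-segment is *t.
Position 2: Esmolish has a, Rikulish has o. Esmolish preserves a here (none of its changes turn any other segment into a), so the proto-segment is *a.
This points to *batoi. Verify forward in each daughter:
Esmolish: *batoi
  batoi → batoe   [vowel merger]
  batoe → badoe   [intervocalic voicing]
  badoe (rule 3 does not apply)
  giving Esmolish badoe.
Rikulish: *batoi > botoi > votoi  (by vowel merger, unconditioned shift)
*batoi is the unique common source.

*batoi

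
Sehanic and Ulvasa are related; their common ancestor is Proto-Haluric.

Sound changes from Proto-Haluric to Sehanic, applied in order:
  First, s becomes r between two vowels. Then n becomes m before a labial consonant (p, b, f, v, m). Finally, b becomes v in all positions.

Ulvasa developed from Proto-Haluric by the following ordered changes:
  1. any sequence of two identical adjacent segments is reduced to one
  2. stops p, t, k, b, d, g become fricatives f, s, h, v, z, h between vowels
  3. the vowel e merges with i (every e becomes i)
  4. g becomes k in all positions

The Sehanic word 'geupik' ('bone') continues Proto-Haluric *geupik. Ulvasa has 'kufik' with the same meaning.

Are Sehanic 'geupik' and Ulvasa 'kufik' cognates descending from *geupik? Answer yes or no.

Derive the expected Ulvasa reflex of *geupik:
Ulvasa: *geupik > geufik > giufik > kiufik  (by intervocalic lenition, vowel merger, unconditioned shift)
The regular Ulvasa reflex would be 'kiufik', but the attested form is 'kufik'. The correspondence is irregular, so they are not cognates (the Ulvasa form has a different source).

no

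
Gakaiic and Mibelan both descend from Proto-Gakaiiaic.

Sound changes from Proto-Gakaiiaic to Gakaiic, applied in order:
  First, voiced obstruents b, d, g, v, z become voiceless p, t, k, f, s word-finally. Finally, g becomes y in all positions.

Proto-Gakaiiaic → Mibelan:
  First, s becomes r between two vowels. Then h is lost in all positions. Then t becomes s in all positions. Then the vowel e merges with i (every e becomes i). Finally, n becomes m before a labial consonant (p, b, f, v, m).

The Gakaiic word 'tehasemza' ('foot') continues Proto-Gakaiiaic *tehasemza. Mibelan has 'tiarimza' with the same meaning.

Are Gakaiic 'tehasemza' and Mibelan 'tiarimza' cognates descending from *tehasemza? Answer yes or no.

Derive the expected Mibelan reflex of *tehasemza:
Mibelan: *tehasemza
  tehasemza → teharemza   [rhotacism]
  teharemza → tearemza   [h-loss]
  tearemza → searemza   [unconditioned shift]
  searemza → siarimza   [vowel merger]
  siarimza (rule 5 does not apply)
  giving Mibelan siarimza.
The regular Mibelan reflex would be 'siarimza', but the attested form is 'tiarimza'. The correspondence is irregular, so they are not cognates (the Mibelan form has a different source).

no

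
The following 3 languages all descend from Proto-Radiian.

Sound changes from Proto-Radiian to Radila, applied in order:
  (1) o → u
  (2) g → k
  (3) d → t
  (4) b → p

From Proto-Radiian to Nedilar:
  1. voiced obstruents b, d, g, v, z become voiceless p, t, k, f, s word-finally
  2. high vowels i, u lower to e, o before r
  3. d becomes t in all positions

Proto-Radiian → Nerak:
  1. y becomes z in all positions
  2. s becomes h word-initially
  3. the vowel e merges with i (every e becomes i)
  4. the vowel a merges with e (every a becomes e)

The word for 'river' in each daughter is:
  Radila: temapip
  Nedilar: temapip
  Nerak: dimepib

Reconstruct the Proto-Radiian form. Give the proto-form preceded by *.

Position 7: Radila has p, Nedilar has p, Nerak has b. Nerak preserves b here (none of its changes turn any other segment into b), so the proto-segment is *b.
Position 2: Radila has e, Nedilar has e, Nerak has i. Radila preserves e here (none of its changes turn any other segment into e), so the proto-segment is *e.
Verify the candidate proto-form against each daughter:
Radila: *demapib > temapib > temapip  (by unconditioned shift, unconditioned shift)
Nedilar: *demapib
  demapib → demapip   [final devoicing]
  demapip (rule 2 does not apply)
  demapip → temapip   [unconditioned shift]
  giving Nedilar temapip.
Nerak: start from *demapib.
  rule 1: no change — demapib
  rule 2: no change — demapib
  rule 3 (vowel merger): demapib → dimapib
  rule 4 (vowel merger): dimapib → dimepib
  ⇒ Nerak dimepib
No other proto-form is consistent with every reflex, so the reconstruction is *demapib.

*demapib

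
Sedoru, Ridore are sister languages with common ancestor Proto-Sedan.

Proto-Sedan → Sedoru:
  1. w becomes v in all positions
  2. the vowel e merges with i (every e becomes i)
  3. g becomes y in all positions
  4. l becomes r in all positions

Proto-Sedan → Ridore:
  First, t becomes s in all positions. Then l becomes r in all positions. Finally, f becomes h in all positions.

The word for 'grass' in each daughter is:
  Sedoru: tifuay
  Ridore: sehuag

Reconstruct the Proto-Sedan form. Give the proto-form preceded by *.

Position 6: Sedoru has y, Ridore has g. Ridore preserves g here (none of its changes turn any other segment into g), so the proto-segment is *g.
Position 1: Sedoru has t, Ridore has s. Sedoru preserves t here (none of its changes turn any other segment into t), so the proto-segment is *t.
This points to *tefuag. Verify forward in each daughter:
Sedoru: *tefuag
  tefuag (rule 1 does not apply)
  tefuag → tifuag   [vowel merger]
  tifuag → tifuay   [unconditioned shift]
  tifuay (rule 4 does not apply)
  giving Sedoru tifuay.
Ridore: *tefuag > sefuag > sehuag  (by unconditioned shift, unconditioned shift)
*tefuag is the unique common source.

*tefuag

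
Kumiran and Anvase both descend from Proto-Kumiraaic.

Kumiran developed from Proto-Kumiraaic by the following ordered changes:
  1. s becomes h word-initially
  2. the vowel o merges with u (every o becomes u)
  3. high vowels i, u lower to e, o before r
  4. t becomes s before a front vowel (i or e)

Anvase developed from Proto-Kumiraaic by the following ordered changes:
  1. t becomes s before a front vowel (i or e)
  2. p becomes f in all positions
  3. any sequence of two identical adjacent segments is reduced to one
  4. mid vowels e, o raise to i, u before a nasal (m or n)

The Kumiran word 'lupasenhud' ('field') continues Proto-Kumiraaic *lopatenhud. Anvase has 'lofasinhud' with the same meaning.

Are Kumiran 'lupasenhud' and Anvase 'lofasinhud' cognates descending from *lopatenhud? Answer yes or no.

yes

Derive the expected Anvase reflex of *lopatenhud:
Anvase: *lopatenhud > lopasenhud > lofasenhud > lofasinhud  (by palatalisation, unconditioned shift, pre-nasal raising)
Anvase 'lofasinhud' matches the regular reflex exactly, so the pair is cognate.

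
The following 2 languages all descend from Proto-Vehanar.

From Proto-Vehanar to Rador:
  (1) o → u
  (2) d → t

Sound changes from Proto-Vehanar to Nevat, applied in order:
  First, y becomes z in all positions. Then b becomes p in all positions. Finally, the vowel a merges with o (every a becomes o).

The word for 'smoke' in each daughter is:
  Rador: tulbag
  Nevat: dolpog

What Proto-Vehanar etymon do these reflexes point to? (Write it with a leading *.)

*dolbag

Position 2: Rador has u, Nevat has o. Taking the neighbouring segments as reconstructed: Rador u could go back to *o or *u; Nevat o could go back to *a or *o — the one source consistent with every daughter is *o.
Position 5: Rador has a, Nevat has o. Rador preserves a here (none of its changes turn any other segment into a), so the proto-segment is *a.
Position 1: Rador has t, Nevat has d. Nevat preserves d here (none of its changes turn any other segment into d), so the proto-segment is *d.
Continuing position by position gives *dolbag; check it forward:
Rador: *dolbag > dulbag > tulbag  (by vowel merger, unconditioned shift)
Nevat: *dolbag > dolpag > dolpog  (by unconditioned shift, vowel merger)
No other proto-form is consistent with every reflex, so the reconstruction is *dolbag.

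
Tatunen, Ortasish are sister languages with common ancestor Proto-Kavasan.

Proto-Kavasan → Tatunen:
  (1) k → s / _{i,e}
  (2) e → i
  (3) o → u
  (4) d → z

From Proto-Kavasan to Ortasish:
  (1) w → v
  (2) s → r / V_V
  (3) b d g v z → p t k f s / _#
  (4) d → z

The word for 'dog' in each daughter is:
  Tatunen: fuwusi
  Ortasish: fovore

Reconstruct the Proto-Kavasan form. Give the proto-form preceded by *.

*fowose

Position 6: Tatunen has i, Ortasish has e. Ortasish preserves e here (none of its changes turn any other segment into e), so the proto-segment is *e.
Position 2: Tatunen has u, Ortasish has o. Ortasish preserves o here (none of its changes turn any other segment into o), so the proto-segment is *o.
Verify the candidate proto-form against each daughter:
Tatunen: *fowose
  fowose (rule 1 does not apply)
  fowose → fowosi   [vowel merger]
  fowosi → fuwusi   [vowel merger]
  fuwusi (rule 4 does not apply)
  giving Tatunen fuwusi.
Ortasish: *fowose > fovose > fovore  (by unconditioned shift, rhotacism)
No other proto-form is consistent with every reflex, so the reconstruction is *fowose.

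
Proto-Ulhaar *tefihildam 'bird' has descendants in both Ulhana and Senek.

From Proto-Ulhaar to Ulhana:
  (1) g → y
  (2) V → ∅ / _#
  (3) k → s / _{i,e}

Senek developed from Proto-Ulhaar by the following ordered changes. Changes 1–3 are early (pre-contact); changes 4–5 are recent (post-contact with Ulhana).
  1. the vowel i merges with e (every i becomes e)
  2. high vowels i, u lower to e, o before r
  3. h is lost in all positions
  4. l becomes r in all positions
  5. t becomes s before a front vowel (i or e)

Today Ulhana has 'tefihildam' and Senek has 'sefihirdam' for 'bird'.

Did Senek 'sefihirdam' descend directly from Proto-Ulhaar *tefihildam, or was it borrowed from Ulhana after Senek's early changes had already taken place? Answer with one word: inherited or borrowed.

If inherited, *tefihildam would pass through all of Senek's changes:
Senek: *tefihildam
  tefihildam → tefeheldam   [vowel merger]
  tefeheldam (rule 2 does not apply)
  tefeheldam → tefeeldam   [h-loss]
  tefeeldam → tefeerdam   [unconditioned shift]
  tefeerdam → sefeerdam   [palatalisation]
  giving Senek sefeerdam.
If borrowed from Ulhana 'tefihildam' after the early changes, it would undergo only the recent ones:
  rule 4 (unconditioned shift): tefihildam → tefihirdam
  rule 5 (palatalisation): tefihirdam → sefihirdam
  ⇒ as a loan: sefihirdam
Senek 'sefihirdam' matches the loan outcome 'sefihirdam', not the inherited 'sefeerdam' — it skipped the early Senek changes, so it was borrowed from Ulhana.

borrowed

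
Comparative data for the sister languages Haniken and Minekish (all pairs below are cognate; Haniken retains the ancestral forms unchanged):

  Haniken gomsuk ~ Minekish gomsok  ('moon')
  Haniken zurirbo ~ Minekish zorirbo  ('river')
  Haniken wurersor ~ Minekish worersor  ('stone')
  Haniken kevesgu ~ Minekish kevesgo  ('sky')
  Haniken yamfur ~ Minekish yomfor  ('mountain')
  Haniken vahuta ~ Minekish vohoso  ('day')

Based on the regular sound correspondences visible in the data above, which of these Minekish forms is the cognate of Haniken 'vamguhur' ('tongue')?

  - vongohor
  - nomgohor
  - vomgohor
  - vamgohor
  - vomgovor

yamfur ~ yomfor — Haniken a corresponds to Minekish o after a consonant, before a nasal.
gomsuk ~ gomsok, vahuta ~ vohoso — Haniken u corresponds to Minekish o after a consonant, before a consonant other than r, m, n, p, b, f, v.
zurirbo ~ zorirbo, wurersor ~ worersor — Haniken u corresponds to Minekish o after a consonant, before r.
Applying these to Haniken 'vamguhur':
  vamguhur → vomguhur   (a→o after a consonant, before a nasal)
  vomguhur → vomgohur   (u→o after a consonant, before a consonant other than r, m, n, p, b, f, v)
  vomgohur → vomgohor   (u→o after a consonant, before r)
So the Minekish cognate is 'vomgohor'.

vomgohor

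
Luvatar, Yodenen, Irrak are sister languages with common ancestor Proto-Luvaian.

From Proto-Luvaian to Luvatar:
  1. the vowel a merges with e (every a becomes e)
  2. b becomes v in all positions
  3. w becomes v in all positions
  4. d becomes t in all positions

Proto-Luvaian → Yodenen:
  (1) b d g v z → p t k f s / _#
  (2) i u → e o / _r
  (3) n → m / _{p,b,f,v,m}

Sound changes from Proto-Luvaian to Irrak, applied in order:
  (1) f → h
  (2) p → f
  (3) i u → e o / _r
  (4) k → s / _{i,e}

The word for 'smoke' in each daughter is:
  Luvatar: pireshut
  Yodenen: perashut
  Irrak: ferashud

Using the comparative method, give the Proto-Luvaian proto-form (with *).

Position 2: Luvatar has i, Yodenen has e, Irrak has e. Luvatar preserves i here (none of its changes turn any other segment into i), so the proto-segment is *i.
Position 8: Luvatar has t, Yodenen has t, Irrak has d. Irrak preserves d here (none of its changes turn any other segment into d), so the proto-segment is *d.
Position 1: Luvatar has p, Yodenen has p, Irrak has f. Luvatar preserves p here (none of its changes turn any other segment into p), so the proto-segment is *p.
Verify the candidate proto-form against each daughter:
Luvatar: start from *pirashud.
  rule 1 (vowel merger): pirashud → pireshud
  rule 2: no change — pireshud
  rule 3: no change — pireshud
  rule 4 (unconditioned shift): pireshud → pireshut
  ⇒ Luvatar pireshut
Yodenen: start from *pirashud.
  rule 1 (final devoicing): pirashud → pirashut
  rule 2 (pre-rhotic lowering): pirashut → perashut
  rule 3: no change — perashut
  ⇒ Yodenen perashut
Irrak: *pirashud
  pirashud (rule 1 does not apply)
  pirashud → firashud   [unconditioned shift]
  firashud → ferashud   [pre-rhotic lowering]
  ferashud (rule 4 does not apply)
  giving Irrak ferashud.
Only *pirashud yields all of Luvatar pireshut, Yodenen perashut, Irrak ferashud.

*pirashud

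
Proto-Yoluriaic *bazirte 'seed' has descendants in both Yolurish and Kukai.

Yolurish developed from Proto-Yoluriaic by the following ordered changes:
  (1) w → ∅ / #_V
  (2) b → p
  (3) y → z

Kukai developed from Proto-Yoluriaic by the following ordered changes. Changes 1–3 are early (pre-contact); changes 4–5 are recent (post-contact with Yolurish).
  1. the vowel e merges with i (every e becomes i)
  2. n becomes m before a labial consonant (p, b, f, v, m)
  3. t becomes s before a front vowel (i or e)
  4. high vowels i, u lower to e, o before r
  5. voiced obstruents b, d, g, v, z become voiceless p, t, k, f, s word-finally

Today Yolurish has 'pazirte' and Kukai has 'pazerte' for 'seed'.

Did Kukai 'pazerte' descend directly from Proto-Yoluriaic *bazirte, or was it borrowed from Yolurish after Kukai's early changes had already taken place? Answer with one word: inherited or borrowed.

If inherited, *bazirte would pass through all of Kukai's changes:
Kukai: *bazirte
  bazirte → bazirti   [vowel merger]
  bazirti (rule 2 does not apply)
  bazirti → bazirsi   [palatalisation]
  bazirsi → bazersi   [pre-rhotic lowering]
  bazersi (rule 5 does not apply)
  giving Kukai bazersi.
If borrowed from Yolurish 'pazirte' after the early changes, it would undergo only the recent ones:
  rule 4 (pre-rhotic lowering): pazirte → pazerte
  rule 5 (final devoicing): no change (pazerte)
  ⇒ as a loan: pazerte
Kukai 'pazerte' matches the loan outcome 'pazerte', not the inherited 'bazersi' — it skipped the early Kukai changes, so it was borrowed from Yolurish.

borrowed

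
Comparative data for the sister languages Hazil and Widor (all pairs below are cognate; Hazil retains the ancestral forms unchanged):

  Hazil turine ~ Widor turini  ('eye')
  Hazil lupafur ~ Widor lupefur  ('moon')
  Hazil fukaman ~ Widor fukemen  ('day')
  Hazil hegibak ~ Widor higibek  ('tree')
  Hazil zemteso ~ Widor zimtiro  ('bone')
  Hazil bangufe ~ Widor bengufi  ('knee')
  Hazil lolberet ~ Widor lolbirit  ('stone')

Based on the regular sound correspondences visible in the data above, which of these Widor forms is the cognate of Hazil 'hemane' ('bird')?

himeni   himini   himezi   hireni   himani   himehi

zemteso ~ zimtiro — Hazil e corresponds to Widor i after a consonant, before a nasal.
fukaman ~ fukemen, bangufe ~ bengufi — Hazil a corresponds to Widor e after a consonant, before a nasal.
turine ~ turini, bangufe ~ bengufi — Hazil e corresponds to Widor i word-finally.
Applying these to Hazil 'hemane':
  hemane → himane   (e→i after a consonant, before a nasal)
  himane → himene   (a→e after a consonant, before a nasal)
  himene → himeni   (e→i word-finally)
So the Widor cognate is 'himeni'.

himeni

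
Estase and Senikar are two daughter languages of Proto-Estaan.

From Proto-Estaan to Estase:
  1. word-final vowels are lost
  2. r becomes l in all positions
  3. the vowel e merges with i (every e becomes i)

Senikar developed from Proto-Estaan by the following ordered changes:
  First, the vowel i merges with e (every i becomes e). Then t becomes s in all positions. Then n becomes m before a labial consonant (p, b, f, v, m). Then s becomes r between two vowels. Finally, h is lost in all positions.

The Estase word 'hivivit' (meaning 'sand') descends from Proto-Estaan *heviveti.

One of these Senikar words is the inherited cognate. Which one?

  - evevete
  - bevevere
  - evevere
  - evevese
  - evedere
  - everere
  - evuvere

evevere

Senikar: start from *heviveti.
  rule 1 (vowel merger): heviveti → hevevete
  rule 2 (unconditioned shift): hevevete → hevevese
  rule 3: no change — hevevese
  rule 4 (rhotacism): hevevese → hevevere
  rule 5 (h-loss): hevevere → evevere
  ⇒ Senikar evevere
Among the options, 'evevere' alone shows every Senikar change applied in order.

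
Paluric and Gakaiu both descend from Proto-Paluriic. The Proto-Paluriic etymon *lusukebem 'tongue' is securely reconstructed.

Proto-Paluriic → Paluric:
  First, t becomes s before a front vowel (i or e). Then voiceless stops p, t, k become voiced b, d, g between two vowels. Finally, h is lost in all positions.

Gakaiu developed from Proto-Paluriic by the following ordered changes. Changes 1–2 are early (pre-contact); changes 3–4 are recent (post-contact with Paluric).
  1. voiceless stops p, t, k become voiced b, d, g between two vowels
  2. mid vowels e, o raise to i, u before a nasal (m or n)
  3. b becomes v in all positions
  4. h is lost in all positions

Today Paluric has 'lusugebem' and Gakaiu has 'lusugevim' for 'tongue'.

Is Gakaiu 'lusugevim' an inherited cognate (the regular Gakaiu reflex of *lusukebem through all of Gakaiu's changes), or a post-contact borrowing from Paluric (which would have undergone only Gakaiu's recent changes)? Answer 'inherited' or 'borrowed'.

inherited

If inherited, *lusukebem would pass through all of Gakaiu's changes:
Gakaiu: *lusukebem
  lusukebem → lusugebem   [intervocalic voicing]
  lusugebem → lusugebim   [pre-nasal raising]
  lusugebim → lusugevim   [unconditioned shift]
  lusugevim (rule 4 does not apply)
  giving Gakaiu lusugevim.
If borrowed from Paluric 'lusugebem' after the early changes, it would undergo only the recent ones:
  rule 3 (unconditioned shift): lusugebem → lusugevem
  rule 4 (h-loss): no change (lusugevem)
  ⇒ as a loan: lusugevem
Gakaiu 'lusugevim' matches the inherited outcome exactly, so it is an inherited cognate, not a loan.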